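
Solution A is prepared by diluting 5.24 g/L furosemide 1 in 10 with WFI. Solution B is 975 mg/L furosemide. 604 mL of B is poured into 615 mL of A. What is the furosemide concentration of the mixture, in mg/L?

747 mg/L

C_A = 5.24 g/L / 10 = 0.524 g/L.
C_B = 975 mg/L = 0.975 g/L.
C_mix = (C_A·V_A + C_B·V_B)/(V_A + V_B) = (0.524×615 + 0.975×604) / 1219 = 0.747 g/L = 747 mg/L.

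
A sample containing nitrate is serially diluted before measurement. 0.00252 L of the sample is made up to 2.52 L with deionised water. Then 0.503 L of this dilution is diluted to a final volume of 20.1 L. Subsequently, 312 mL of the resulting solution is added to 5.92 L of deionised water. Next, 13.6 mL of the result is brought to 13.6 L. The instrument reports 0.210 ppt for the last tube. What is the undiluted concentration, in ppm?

168 ppm

Overall dilution factor = 1000 × 39.96 × 19.97 × 1000 = 7.98 × 10⁸.
Original = 0.210 ppt × 7.98 × 10⁸ = 1.68 × 10⁸ ppt = 168 ppm.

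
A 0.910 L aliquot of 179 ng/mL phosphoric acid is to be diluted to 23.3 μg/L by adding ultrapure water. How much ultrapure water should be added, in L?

23.3 μg/L = 23.3 ng/mL.
V₂ = C₁V₁/C₂ = 179 × 0.910 / 23.3 = 6.99 L.
Diluent to add = V₂ − V₁ = 6.99 − 0.910 = 6.08 L.

6.08 L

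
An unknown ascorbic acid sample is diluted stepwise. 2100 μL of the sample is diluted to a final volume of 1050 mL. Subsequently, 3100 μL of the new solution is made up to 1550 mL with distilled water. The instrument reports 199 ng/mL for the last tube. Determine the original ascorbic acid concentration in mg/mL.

49.8 mg/mL

Overall dilution factor = 500 × 500 = 2.50 × 10⁵.
Original = 199 ng/mL × 2.50 × 10⁵ = 4.98 × 10⁷ ng/mL = 49.8 mg/mL.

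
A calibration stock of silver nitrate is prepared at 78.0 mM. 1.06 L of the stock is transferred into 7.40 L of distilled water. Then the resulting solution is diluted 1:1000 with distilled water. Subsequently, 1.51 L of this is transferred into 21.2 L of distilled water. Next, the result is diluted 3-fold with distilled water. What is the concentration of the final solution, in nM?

Overall dilution factor = 7.981 × 1000 × 15.04 × 3 = 3.60 × 10⁵.
78.0 mM / 3.60 × 10⁵ = 2.17 × 10⁻⁴ mM = 217 nM.

217 nM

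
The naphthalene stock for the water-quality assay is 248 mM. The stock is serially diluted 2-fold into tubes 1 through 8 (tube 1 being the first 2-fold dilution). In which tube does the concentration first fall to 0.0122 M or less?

tube 5

Tube n has concentration 248 mM / 2ⁿ.
Need 2ⁿ ≥ 248 mM / 0.0122 M = 20.3, so n ≥ 4.35.
First such tube: n = 5.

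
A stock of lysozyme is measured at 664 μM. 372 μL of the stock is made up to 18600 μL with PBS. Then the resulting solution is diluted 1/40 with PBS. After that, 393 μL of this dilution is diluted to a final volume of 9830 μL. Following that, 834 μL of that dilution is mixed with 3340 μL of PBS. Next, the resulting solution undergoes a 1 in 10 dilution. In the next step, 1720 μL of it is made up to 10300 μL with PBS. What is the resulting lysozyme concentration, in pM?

Overall dilution factor = 50 × 40 × 25.01 × 5.005 × 10 × 5.988 = 1.50 × 10⁷.
664 μM / 1.50 × 10⁷ = 4.43 × 10⁻⁵ μM = 44.3 pM.

44.3 pM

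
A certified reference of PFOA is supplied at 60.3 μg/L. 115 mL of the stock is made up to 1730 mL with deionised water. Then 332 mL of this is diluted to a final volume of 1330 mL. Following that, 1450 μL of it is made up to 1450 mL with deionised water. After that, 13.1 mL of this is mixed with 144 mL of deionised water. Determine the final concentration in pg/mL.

Overall dilution factor = 15.04 × 4.006 × 1000 × 11.99 = 7.23 × 10⁵.
60.3 μg/L / 7.23 × 10⁵ = 8.34 × 10⁻⁵ μg/L = 0.0834 pg/mL.

0.0834 pg/mL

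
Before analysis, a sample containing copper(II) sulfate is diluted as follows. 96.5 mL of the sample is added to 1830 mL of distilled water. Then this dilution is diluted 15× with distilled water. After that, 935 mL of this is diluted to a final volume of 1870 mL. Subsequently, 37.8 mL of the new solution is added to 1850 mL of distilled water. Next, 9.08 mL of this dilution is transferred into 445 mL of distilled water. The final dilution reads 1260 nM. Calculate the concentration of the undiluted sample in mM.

1880 mM

Overall dilution factor = 19.96 × 15 × 2 × 49.94 × 50.01 = 1.50 × 10⁶.
Original = 1260 nM × 1.50 × 10⁶ = 1.88 × 10⁹ nM = 1880 mM.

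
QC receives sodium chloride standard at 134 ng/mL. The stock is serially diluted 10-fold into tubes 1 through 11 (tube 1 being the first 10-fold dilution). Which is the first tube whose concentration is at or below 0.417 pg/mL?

tube 6

Tube n has concentration 134 ng/mL / 10ⁿ.
Need 10ⁿ ≥ 134 ng/mL / 0.417 pg/mL = 3.21 × 10⁵, so n ≥ 5.51.
First such tube: n = 6.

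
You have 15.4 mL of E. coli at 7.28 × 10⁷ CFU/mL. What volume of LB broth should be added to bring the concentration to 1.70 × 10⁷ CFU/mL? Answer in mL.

50.5 mL

V₂ = C₁V₁/C₂ = 7.28 × 10⁷ × 15.4 / 1.70 × 10⁷ = 65.9 mL.
Diluent to add = V₂ − V₁ = 65.9 − 15.4 = 50.5 mL.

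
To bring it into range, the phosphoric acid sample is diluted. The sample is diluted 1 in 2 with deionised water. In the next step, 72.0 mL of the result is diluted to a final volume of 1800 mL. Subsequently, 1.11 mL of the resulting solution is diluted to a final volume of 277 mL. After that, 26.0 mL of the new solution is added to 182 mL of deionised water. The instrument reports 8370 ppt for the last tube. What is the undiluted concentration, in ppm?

Overall dilution factor = 2 × 25 × 249.5 × 8 = 9.98 × 10⁴.
Original = 8370 ppt × 9.98 × 10⁴ = 8.35 × 10⁸ ppt = 835 ppm.

835 ppm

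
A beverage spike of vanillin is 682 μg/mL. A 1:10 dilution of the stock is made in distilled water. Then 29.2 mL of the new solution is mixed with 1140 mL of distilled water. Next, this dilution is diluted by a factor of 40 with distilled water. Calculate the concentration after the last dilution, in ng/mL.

42.6 ng/mL

Overall dilution factor = 10 × 40.04 × 40 = 1.60 × 10⁴.
682 μg/mL / 1.60 × 10⁴ = 0.0426 μg/mL = 42.6 ng/mL.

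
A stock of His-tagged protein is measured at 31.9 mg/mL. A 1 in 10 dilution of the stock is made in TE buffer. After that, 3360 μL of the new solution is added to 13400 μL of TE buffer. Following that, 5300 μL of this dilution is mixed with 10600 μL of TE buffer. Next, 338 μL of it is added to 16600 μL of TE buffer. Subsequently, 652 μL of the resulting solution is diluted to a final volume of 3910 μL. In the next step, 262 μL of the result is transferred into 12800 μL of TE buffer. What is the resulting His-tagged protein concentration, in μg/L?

14.2 μg/L

Overall dilution factor = 10 × 4.988 × 3 × 50.11 × 5.997 × 49.85 = 2.24 × 10⁶.
31.9 mg/mL / 2.24 × 10⁶ = 1.42 × 10⁻⁵ mg/mL = 14.2 μg/L.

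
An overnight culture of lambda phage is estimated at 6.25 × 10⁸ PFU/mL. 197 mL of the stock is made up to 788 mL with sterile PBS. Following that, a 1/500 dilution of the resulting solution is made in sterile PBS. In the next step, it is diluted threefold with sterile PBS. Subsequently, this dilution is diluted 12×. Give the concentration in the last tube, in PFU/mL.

8680 PFU/mL

Overall dilution factor = 4 × 500 × 3 × 12 = 7.20 × 10⁴.
6.25 × 10⁸ PFU/mL / 7.20 × 10⁴ = 8680 PFU/mL.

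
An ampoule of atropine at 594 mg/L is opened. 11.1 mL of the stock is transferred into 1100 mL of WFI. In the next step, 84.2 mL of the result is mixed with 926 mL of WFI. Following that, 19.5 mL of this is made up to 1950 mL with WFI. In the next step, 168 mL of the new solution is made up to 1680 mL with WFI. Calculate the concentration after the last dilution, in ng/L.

495 ng/L

Overall dilution factor = 100.1 × 12.00 × 100 × 10 = 1.20 × 10⁶.
594 mg/L / 1.20 × 10⁶ = 4.95 × 10⁻⁴ mg/L = 495 ng/L.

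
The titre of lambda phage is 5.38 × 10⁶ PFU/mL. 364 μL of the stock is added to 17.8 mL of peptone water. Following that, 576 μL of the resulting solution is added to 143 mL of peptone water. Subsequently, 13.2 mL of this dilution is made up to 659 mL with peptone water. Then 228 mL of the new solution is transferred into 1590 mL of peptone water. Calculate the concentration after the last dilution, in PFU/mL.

1.09 PFU/mL

Overall dilution factor = 49.90 × 249.3 × 49.92 × 7.974 = 4.95 × 10⁶.
5.38 × 10⁶ PFU/mL / 4.95 × 10⁶ = 1.09 PFU/mL.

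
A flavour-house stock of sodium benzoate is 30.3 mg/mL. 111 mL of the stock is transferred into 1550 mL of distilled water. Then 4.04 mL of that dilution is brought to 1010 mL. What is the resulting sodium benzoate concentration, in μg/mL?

8.10 μg/mL

Overall dilution factor = 14.96 × 250 = 3741.
30.3 mg/mL / 3741 = 8.10 × 10⁻³ mg/mL = 8.10 μg/mL.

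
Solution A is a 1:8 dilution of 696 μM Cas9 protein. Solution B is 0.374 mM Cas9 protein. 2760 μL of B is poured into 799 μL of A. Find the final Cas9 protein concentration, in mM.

0.310 mM

C_A = 696 μM / 8 = 87.0 μM.
C_B = 0.374 mM = 374 μM.
C_mix = (C_A·V_A + C_B·V_B)/(V_A + V_B) = (87.0×799 + 374×2760) / 3559 = 310 μM = 0.310 mM.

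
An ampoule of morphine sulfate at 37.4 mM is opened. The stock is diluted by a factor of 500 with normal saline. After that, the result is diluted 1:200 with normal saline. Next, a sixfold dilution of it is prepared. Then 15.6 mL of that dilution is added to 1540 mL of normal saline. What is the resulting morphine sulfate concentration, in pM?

625 pM

Overall dilution factor = 500 × 200 × 6 × 99.72 = 5.98 × 10⁷.
37.4 mM / 5.98 × 10⁷ = 6.25 × 10⁻⁷ mM = 625 pM.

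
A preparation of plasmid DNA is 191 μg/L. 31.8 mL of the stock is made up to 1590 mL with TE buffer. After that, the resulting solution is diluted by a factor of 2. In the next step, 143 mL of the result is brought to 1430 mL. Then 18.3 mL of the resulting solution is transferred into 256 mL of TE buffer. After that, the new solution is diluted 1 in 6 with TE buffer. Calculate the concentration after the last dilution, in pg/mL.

2.12 pg/mL

Overall dilution factor = 50 × 2 × 10 × 14.99 × 6 = 8.99 × 10⁴.
191 μg/L / 8.99 × 10⁴ = 2.12 × 10⁻³ μg/L = 2.12 pg/mL.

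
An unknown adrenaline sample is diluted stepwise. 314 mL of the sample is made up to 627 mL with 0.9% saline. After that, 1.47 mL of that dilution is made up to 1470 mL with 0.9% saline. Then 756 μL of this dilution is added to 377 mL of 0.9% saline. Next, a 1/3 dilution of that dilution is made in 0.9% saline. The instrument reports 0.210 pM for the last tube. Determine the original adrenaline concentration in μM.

Overall dilution factor = 1.997 × 1000 × 499.7 × 3 = 2.99 × 10⁶.
Original = 0.210 pM × 2.99 × 10⁶ = 6.29 × 10⁵ pM = 0.629 μM.

0.629 μM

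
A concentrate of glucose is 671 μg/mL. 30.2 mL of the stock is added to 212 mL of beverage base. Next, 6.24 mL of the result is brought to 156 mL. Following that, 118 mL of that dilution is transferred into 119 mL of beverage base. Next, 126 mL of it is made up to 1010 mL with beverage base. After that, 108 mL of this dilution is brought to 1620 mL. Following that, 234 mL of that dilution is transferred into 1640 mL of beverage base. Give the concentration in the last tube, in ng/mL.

1.73 ng/mL

Overall dilution factor = 8.020 × 25 × 2.008 × 8.016 × 15 × 8.009 = 3.88 × 10⁵.
671 μg/mL / 3.88 × 10⁵ = 1.73 × 10⁻³ μg/mL = 1.73 ng/mL.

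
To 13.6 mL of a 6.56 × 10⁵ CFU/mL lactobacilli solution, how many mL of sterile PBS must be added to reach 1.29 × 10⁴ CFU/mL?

678 mL

V₂ = C₁V₁/C₂ = 6.56 × 10⁵ × 13.6 / 1.29 × 10⁴ = 692 mL.
Diluent to add = V₂ − V₁ = 692 − 13.6 = 678 mL.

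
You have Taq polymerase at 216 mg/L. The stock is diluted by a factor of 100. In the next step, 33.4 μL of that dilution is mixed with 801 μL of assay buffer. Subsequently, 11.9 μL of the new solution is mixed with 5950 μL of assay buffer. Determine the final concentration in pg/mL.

173 pg/mL

Overall dilution factor = 100 × 24.98 × 501 = 1.25 × 10⁶.
216 mg/L / 1.25 × 10⁶ = 1.73 × 10⁻⁴ mg/L = 173 pg/mL.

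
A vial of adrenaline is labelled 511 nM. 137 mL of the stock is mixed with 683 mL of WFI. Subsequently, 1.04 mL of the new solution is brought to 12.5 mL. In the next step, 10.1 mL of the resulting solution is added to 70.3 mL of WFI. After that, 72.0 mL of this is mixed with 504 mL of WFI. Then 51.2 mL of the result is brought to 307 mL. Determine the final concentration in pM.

Overall dilution factor = 5.985 × 12.02 × 7.960 × 8 × 5.996 = 2.75 × 10⁴.
511 nM / 2.75 × 10⁴ = 0.0186 nM = 18.6 pM.

18.6 pM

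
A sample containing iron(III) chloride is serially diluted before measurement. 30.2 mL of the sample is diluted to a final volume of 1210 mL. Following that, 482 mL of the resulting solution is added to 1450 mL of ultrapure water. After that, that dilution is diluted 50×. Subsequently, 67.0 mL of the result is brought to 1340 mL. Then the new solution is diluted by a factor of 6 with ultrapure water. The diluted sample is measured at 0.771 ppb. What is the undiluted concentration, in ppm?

743 ppm

Overall dilution factor = 40.07 × 4.008 × 50 × 20 × 6 = 9.64 × 10⁵.
Original = 0.771 ppb × 9.64 × 10⁵ = 7.43 × 10⁵ ppb = 743 ppm.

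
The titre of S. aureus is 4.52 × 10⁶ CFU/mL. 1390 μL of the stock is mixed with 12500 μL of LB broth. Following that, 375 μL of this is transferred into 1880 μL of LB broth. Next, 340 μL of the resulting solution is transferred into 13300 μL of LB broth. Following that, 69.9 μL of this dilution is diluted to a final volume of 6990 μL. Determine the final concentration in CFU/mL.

Overall dilution factor = 9.993 × 6.013 × 40.12 × 100 = 2.41 × 10⁵.
4.52 × 10⁶ CFU/mL / 2.41 × 10⁵ = 18.7 CFU/mL.

18.7 CFU/mL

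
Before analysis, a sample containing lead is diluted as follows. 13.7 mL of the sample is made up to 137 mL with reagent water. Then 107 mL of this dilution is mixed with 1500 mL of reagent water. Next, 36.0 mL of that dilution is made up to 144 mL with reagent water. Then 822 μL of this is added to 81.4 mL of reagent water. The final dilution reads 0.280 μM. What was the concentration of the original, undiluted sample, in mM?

16.8 mM

Overall dilution factor = 10 × 15.02 × 4 × 100.0 = 6.01 × 10⁴.
Original = 0.280 μM × 6.01 × 10⁴ = 1.68 × 10⁴ μM = 16.8 mM.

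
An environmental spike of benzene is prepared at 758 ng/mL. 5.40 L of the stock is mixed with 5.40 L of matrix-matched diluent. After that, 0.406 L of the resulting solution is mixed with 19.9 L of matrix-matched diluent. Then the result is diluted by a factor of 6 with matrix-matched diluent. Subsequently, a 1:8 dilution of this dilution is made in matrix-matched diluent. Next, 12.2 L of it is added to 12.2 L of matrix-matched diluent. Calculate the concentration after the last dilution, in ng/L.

Overall dilution factor = 2 × 50.01 × 6 × 8 × 2 = 9603.
758 ng/mL / 9603 = 0.0789 ng/mL = 78.9 ng/L.

78.9 ng/L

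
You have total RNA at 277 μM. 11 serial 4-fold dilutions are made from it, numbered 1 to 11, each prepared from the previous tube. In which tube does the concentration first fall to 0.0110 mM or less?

Tube n has concentration 277 μM / 4ⁿ.
Need 4ⁿ ≥ 277 μM / 0.0110 mM = 25.2, so n ≥ 2.33.
First such tube: n = 3.

tube 3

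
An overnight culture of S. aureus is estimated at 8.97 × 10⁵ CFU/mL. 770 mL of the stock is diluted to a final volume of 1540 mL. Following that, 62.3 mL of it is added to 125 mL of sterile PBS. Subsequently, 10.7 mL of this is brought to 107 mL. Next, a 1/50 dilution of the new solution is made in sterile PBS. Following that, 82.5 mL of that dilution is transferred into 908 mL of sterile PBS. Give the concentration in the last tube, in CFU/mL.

Overall dilution factor = 2 × 3.006 × 10 × 50 × 12.01 = 3.61 × 10⁴.
8.97 × 10⁵ CFU/mL / 3.61 × 10⁴ = 24.9 CFU/mL.

24.9 CFU/mL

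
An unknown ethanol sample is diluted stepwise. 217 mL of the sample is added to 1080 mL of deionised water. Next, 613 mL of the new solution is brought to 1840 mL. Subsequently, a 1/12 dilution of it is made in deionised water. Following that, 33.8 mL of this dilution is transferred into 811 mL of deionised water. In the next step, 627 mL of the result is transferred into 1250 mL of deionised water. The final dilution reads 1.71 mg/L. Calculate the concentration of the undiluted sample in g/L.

Overall dilution factor = 5.977 × 3.002 × 12 × 24.99 × 2.994 = 1.61 × 10⁴.
Original = 1.71 mg/L × 1.61 × 10⁴ = 2.75 × 10⁴ mg/L = 27.5 g/L.

27.5 g/L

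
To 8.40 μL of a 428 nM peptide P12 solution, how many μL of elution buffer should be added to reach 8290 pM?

8290 pM = 8.29 nM.
V₂ = C₁V₁/C₂ = 428 × 8.40 / 8.29 = 434 μL.
Diluent to add = V₂ − V₁ = 434 − 8.40 = 425 μL.

425 μL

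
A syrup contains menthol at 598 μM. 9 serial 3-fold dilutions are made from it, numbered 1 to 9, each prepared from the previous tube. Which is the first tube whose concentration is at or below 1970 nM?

tube 6

Tube n has concentration 598 μM / 3ⁿ.
Need 3ⁿ ≥ 598 μM / 1970 nM = 304, so n ≥ 5.20.
First such tube: n = 6.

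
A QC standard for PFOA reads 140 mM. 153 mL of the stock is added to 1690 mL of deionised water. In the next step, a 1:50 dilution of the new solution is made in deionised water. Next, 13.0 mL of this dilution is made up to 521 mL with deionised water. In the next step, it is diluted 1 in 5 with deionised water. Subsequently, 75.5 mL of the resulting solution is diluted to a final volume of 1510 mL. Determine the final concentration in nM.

Overall dilution factor = 12.05 × 50 × 40.08 × 5 × 20 = 2.41 × 10⁶.
140 mM / 2.41 × 10⁶ = 5.80 × 10⁻⁵ mM = 58.0 nM.

58.0 nM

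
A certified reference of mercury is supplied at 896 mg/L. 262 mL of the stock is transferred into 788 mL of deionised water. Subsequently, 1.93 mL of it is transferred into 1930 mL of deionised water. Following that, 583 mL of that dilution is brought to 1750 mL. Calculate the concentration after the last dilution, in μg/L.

74.4 μg/L

Overall dilution factor = 4.008 × 1001 × 3.002 = 1.20 × 10⁴.
896 mg/L / 1.20 × 10⁴ = 0.0744 mg/L = 74.4 μg/L.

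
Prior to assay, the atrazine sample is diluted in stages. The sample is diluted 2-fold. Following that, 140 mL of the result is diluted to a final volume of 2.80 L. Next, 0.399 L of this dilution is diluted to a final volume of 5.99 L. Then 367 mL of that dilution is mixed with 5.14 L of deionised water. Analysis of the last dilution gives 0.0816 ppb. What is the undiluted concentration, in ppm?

0.735 ppm

Overall dilution factor = 2 × 20 × 15.01 × 15.01 = 9011.
Original = 0.0816 ppb × 9011 = 735 ppb = 0.735 ppm.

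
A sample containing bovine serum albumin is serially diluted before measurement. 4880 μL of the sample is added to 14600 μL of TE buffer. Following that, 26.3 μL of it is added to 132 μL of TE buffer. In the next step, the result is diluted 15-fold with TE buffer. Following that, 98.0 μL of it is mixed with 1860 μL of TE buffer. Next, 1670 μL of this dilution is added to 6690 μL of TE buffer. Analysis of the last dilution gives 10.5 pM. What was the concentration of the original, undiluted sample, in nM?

378 nM

Overall dilution factor = 3.992 × 6.019 × 15 × 19.98 × 5.006 = 3.60 × 10⁴.
Original = 10.5 pM × 3.60 × 10⁴ = 3.78 × 10⁵ pM = 378 nM.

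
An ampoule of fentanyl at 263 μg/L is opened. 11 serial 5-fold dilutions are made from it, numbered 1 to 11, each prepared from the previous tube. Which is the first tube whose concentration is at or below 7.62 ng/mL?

tube 3

Tube n has concentration 263 μg/L / 5ⁿ.
Need 5ⁿ ≥ 263 μg/L / 7.62 ng/mL = 34.5, so n ≥ 2.20.
First such tube: n = 3.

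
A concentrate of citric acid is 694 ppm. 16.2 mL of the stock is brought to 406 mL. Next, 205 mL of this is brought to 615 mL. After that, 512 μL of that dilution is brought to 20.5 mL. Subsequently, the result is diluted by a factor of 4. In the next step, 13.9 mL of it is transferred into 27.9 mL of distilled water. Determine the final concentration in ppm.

Overall dilution factor = 25.06 × 3 × 40.04 × 4 × 3.007 = 3.62 × 10⁴.
694 ppm / 3.62 × 10⁴ = 0.0192 ppm.

0.0192 ppm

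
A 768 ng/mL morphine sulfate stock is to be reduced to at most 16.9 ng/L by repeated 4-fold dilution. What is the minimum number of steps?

8

Need 4ⁿ ≥ 4.54 × 10⁴, so n ≥ log(4.54 × 10⁴)/log(4) = 7.74.
Minimum whole steps: n = 8.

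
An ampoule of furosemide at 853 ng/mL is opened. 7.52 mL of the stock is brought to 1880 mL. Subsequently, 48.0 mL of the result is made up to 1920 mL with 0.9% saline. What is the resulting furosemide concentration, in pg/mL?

85.3 pg/mL

Overall dilution factor = 250 × 40 = 1.00 × 10⁴.
853 ng/mL / 1.00 × 10⁴ = 0.0853 ng/mL = 85.3 pg/mL.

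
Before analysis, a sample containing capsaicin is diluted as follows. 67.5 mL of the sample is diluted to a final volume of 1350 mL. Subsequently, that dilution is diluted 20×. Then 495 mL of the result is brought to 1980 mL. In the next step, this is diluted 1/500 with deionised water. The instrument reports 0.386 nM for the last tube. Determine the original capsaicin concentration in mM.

Overall dilution factor = 20 × 20 × 4 × 500 = 8.00 × 10⁵.
Original = 0.386 nM × 8.00 × 10⁵ = 3.09 × 10⁵ nM = 0.309 mM.

0.309 mM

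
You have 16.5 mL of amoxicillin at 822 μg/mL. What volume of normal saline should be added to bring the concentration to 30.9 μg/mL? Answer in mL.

422 mL

V₂ = C₁V₁/C₂ = 822 × 16.5 / 30.9 = 439 mL.
Diluent to add = V₂ − V₁ = 439 − 16.5 = 422 mL.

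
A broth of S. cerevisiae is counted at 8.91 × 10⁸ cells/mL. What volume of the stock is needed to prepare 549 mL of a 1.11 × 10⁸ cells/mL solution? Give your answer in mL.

68.4 mL

V₁ = C₂V₂/C₁ = 1.11 × 10⁸ × 549 / 8.91 × 10⁸ = 68.4 mL.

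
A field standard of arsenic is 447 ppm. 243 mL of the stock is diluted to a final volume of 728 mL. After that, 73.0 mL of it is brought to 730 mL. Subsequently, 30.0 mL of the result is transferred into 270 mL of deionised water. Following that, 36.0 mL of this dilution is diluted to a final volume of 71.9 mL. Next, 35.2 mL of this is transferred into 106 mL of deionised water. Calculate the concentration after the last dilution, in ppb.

Overall dilution factor = 2.996 × 10 × 10 × 1.997 × 4.011 = 2400.
447 ppm / 2400 = 0.186 ppm = 186 ppb.

186 ppb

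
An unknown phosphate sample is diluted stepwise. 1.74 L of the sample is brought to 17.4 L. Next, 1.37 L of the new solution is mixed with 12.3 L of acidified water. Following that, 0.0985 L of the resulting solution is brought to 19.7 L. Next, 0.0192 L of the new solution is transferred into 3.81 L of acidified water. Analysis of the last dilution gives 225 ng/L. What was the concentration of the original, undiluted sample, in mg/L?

896 mg/L

Overall dilution factor = 10 × 9.978 × 200 × 199.4 = 3.98 × 10⁶.
Original = 225 ng/L × 3.98 × 10⁶ = 8.96 × 10⁸ ng/L = 896 mg/L.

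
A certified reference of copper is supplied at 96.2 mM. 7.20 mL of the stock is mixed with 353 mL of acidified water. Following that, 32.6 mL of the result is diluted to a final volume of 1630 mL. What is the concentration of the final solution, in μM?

38.5 μM

Overall dilution factor = 50.03 × 50 = 2501.
96.2 mM / 2501 = 0.0385 mM = 38.5 μM.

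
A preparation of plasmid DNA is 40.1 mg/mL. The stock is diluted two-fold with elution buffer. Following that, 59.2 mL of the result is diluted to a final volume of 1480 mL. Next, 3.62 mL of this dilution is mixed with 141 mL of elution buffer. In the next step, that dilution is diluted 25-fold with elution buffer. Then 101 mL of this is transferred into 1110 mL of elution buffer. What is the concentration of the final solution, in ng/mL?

67.0 ng/mL

Overall dilution factor = 2 × 25 × 39.95 × 25 × 11.99 = 5.99 × 10⁵.
40.1 mg/mL / 5.99 × 10⁵ = 6.70 × 10⁻⁵ mg/mL = 67.0 ng/mL.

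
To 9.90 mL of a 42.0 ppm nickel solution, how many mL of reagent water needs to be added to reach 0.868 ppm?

V₂ = C₁V₁/C₂ = 42.0 × 9.90 / 0.868 = 479 mL.
Diluent to add = V₂ − V₁ = 479 − 9.90 = 469 mL.

469 mL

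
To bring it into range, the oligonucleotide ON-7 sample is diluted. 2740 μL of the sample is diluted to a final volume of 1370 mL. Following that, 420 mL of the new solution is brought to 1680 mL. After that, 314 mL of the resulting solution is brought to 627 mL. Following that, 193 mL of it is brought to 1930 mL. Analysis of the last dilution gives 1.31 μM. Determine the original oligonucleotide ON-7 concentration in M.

Overall dilution factor = 500 × 4 × 1.997 × 10 = 3.99 × 10⁴.
Original = 1.31 μM × 3.99 × 10⁴ = 5.23 × 10⁴ μM = 0.0523 M.

0.0523 M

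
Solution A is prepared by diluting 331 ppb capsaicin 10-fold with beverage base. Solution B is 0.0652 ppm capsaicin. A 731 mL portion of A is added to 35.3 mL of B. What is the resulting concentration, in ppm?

0.0346 ppm

C_A = 331 ppb / 10 = 33.1 ppb.
C_B = 0.0652 ppm = 65.2 ppb.
C_mix = (C_A·V_A + C_B·V_B)/(V_A + V_B) = (33.1×731 + 65.2×35.3) / 766.3 = 34.6 ppb = 0.0346 ppm.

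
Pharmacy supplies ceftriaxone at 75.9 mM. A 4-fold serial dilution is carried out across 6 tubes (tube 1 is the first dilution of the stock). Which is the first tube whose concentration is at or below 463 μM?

tube 4

Tube n has concentration 75.9 mM / 4ⁿ.
Need 4ⁿ ≥ 75.9 mM / 463 μM = 164, so n ≥ 3.68.
First such tube: n = 4.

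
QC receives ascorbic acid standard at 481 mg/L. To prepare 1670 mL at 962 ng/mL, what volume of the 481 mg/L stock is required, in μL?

3340 μL

962 ng/mL = 0.962 mg/L.
V₁ = C₂V₂/C₁ = 0.962 × 1670 / 481 = 3.34 mL = 3340 μL.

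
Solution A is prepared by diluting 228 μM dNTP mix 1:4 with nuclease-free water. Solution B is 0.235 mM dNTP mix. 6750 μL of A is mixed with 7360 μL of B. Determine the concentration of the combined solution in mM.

0.150 mM

C_A = 228 μM / 4 = 57.0 μM.
C_B = 0.235 mM = 235 μM.
C_mix = (C_A·V_A + C_B·V_B)/(V_A + V_B) = (57.0×6750 + 235×7360) / 14110 = 150 μM = 0.150 mM.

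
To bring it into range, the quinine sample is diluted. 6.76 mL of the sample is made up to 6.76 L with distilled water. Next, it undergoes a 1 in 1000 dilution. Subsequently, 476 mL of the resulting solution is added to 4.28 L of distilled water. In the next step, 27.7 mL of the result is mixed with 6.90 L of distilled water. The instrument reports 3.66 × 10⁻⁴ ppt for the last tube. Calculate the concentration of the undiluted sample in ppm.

Overall dilution factor = 1000 × 1000 × 9.992 × 250.1 = 2.50 × 10⁹.
Original = 3.66 × 10⁻⁴ ppt × 2.50 × 10⁹ = 9.15 × 10⁵ ppt = 0.915 ppm.

0.915 ppm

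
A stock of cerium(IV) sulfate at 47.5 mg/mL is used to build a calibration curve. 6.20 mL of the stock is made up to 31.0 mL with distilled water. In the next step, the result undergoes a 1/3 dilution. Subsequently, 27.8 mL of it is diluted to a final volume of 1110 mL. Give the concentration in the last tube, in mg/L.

79.3 mg/L

Overall dilution factor = 5 × 3 × 39.93 = 599.
47.5 mg/mL / 599 = 0.0793 mg/mL = 79.3 mg/L.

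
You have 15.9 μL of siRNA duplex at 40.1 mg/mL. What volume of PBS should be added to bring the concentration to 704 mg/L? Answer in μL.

890 μL

704 mg/L = 0.704 mg/mL.
V₂ = C₁V₁/C₂ = 40.1 × 15.9 / 0.704 = 906 μL.
Diluent to add = V₂ − V₁ = 906 − 15.9 = 890 μL.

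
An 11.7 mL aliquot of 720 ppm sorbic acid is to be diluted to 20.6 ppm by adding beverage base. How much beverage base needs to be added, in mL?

V₂ = C₁V₁/C₂ = 720 × 11.7 / 20.6 = 409 mL.
Diluent to add = V₂ − V₁ = 409 − 11.7 = 397 mL.

397 mL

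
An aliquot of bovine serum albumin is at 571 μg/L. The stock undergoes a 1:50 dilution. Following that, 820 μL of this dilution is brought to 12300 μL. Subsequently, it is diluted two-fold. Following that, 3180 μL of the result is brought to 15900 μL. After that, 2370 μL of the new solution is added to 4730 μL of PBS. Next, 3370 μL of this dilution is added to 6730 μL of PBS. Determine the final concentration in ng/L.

8.48 ng/L

Overall dilution factor = 50 × 15 × 2 × 5 × 2.996 × 2.997 = 6.73 × 10⁴.
571 μg/L / 6.73 × 10⁴ = 8.48 × 10⁻³ μg/L = 8.48 ng/L.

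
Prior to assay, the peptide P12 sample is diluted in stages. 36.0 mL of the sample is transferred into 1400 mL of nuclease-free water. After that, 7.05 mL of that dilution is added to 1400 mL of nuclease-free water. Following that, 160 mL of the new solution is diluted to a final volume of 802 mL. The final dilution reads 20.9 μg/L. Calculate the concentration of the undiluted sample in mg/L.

834 mg/L

Overall dilution factor = 39.89 × 199.6 × 5.013 = 3.99 × 10⁴.
Original = 20.9 μg/L × 3.99 × 10⁴ = 8.34 × 10⁵ μg/L = 834 mg/L.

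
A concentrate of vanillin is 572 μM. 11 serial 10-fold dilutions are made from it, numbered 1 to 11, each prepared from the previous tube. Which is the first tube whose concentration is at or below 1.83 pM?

Tube n has concentration 572 μM / 10ⁿ.
Need 10ⁿ ≥ 572 μM / 1.83 pM = 3.13 × 10⁸, so n ≥ 8.49.
First such tube: n = 9.

tube 9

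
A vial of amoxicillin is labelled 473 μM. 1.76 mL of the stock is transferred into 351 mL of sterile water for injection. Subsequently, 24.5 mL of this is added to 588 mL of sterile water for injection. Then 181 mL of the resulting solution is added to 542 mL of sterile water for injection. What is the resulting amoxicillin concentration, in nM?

23.6 nM

Overall dilution factor = 200.4 × 25 × 3.994 = 2.00 × 10⁴.
473 μM / 2.00 × 10⁴ = 0.0236 μM = 23.6 nM.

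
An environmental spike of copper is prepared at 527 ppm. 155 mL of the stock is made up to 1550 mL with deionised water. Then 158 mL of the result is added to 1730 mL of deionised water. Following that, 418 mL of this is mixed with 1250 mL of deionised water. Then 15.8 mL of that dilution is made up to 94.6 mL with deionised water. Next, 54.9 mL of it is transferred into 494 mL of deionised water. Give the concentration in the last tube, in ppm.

Overall dilution factor = 10 × 11.95 × 3.990 × 5.987 × 9.998 = 2.85 × 10⁴.
527 ppm / 2.85 × 10⁴ = 0.0185 ppm.

0.0185 ppm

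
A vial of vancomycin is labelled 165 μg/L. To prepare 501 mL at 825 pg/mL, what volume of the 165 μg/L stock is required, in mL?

2.50 mL

825 pg/mL = 0.825 μg/L.
V₁ = C₂V₂/C₁ = 0.825 × 501 / 165 = 2.50 mL.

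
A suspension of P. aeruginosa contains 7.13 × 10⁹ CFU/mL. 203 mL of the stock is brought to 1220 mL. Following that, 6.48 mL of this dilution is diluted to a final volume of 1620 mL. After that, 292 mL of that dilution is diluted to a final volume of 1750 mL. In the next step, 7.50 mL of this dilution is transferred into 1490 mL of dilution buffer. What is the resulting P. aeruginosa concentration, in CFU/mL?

Overall dilution factor = 6.010 × 250 × 5.993 × 199.7 = 1.80 × 10⁶.
7.13 × 10⁹ CFU/mL / 1.80 × 10⁶ = 3970 CFU/mL.

3970 CFU/mL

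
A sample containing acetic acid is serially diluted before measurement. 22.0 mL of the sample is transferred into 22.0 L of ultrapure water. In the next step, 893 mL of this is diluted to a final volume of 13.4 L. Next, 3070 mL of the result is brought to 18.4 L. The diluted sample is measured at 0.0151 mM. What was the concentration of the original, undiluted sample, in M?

Overall dilution factor = 1001 × 15.01 × 5.993 = 9.00 × 10⁴.
Original = 0.0151 mM × 9.00 × 10⁴ = 1359 mM = 1.36 M.

1.36 M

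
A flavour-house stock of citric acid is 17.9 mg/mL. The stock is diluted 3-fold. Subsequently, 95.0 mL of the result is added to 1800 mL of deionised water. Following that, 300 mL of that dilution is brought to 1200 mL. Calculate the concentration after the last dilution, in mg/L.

Overall dilution factor = 3 × 19.95 × 4 = 239.
17.9 mg/mL / 239 = 0.0748 mg/mL = 74.8 mg/L.

74.8 mg/L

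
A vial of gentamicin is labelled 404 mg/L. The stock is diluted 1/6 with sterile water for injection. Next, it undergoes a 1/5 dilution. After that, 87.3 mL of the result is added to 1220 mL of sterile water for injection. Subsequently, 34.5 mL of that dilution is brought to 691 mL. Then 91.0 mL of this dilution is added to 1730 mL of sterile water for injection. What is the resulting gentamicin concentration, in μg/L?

Overall dilution factor = 6 × 5 × 14.97 × 20.03 × 20.01 = 1.80 × 10⁵.
404 mg/L / 1.80 × 10⁵ = 2.24 × 10⁻³ mg/L = 2.24 μg/L.

2.24 μg/L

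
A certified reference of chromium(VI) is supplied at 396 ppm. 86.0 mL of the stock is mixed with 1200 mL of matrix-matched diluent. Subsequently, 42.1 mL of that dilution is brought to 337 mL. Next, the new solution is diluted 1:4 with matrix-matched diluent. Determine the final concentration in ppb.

827 ppb

Overall dilution factor = 14.95 × 8.005 × 4 = 479.
396 ppm / 479 = 0.827 ppm = 827 ppb.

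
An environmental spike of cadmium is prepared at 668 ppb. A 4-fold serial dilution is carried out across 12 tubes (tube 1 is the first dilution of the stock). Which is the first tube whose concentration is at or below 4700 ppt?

tube 4

Tube n has concentration 668 ppb / 4ⁿ.
Need 4ⁿ ≥ 668 ppb / 4700 ppt = 142, so n ≥ 3.58.
First such tube: n = 4.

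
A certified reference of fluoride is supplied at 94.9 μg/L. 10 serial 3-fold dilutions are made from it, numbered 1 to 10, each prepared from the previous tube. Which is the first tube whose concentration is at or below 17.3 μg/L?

Tube n has concentration 94.9 μg/L / 3ⁿ.
Need 3ⁿ ≥ 94.9 μg/L / 17.3 μg/L = 5.49, so n ≥ 1.55.
First such tube: n = 2.

tube 2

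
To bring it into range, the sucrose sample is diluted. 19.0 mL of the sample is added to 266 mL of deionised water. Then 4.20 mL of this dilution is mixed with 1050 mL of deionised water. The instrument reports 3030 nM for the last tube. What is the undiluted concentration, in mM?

Overall dilution factor = 15 × 251 = 3765.
Original = 3030 nM × 3765 = 1.14 × 10⁷ nM = 11.4 mM.

11.4 mM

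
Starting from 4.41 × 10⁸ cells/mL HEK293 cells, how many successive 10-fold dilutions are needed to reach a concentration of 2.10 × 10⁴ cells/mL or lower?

Need 10ⁿ ≥ 2.10 × 10⁴, so n ≥ log(2.10 × 10⁴)/log(10) = 4.32.
Minimum whole steps: n = 5.

5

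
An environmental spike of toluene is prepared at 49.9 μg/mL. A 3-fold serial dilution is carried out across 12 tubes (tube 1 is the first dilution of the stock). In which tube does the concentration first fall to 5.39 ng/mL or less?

tube 9

Tube n has concentration 49.9 μg/mL / 3ⁿ.
Need 3ⁿ ≥ 49.9 μg/mL / 5.39 ng/mL = 9258, so n ≥ 8.31.
First such tube: n = 9.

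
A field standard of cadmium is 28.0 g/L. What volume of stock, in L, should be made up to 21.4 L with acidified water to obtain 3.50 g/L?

V₁ = C₂V₂/C₁ = 3.50 × 21.4 / 28.0 = 2.67 L.

2.67 L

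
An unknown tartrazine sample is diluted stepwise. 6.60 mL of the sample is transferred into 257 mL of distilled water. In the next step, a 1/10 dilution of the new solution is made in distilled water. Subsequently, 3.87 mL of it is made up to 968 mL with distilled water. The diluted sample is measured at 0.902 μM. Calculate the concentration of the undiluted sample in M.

0.0901 M

Overall dilution factor = 39.94 × 10 × 250.1 = 9.99 × 10⁴.
Original = 0.902 μM × 9.99 × 10⁴ = 9.01 × 10⁴ μM = 0.0901 M.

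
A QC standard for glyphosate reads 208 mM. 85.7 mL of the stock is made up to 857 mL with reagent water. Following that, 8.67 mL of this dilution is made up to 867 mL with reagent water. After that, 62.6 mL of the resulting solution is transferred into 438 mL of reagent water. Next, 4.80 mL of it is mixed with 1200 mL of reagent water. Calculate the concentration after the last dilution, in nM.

104 nM

Overall dilution factor = 10 × 100 × 7.997 × 251 = 2.01 × 10⁶.
208 mM / 2.01 × 10⁶ = 1.04 × 10⁻⁴ mM = 104 nM.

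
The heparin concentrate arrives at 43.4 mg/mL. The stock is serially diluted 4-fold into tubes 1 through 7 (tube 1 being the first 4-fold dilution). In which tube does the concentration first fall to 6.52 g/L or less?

tube 2

Tube n has concentration 43.4 mg/mL / 4ⁿ.
Need 4ⁿ ≥ 43.4 mg/mL / 6.52 g/L = 6.66, so n ≥ 1.37.
First such tube: n = 2.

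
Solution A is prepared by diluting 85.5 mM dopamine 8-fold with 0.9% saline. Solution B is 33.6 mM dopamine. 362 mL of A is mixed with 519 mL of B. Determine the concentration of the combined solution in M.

0.0242 M

C_A = 85.5 mM / 8 = 10.7 mM.
C_mix = (C_A·V_A + C_B·V_B)/(V_A + V_B) = (10.7×362 + 33.6×519) / 881.0 = 24.2 mM = 0.0242 M.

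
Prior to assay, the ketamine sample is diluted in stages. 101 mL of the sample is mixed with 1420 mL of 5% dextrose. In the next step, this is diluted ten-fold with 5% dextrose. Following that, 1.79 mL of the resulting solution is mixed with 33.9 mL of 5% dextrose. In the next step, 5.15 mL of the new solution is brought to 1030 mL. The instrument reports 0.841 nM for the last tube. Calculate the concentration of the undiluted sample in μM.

505 μM

Overall dilution factor = 15.06 × 10 × 19.94 × 200 = 6.01 × 10⁵.
Original = 0.841 nM × 6.01 × 10⁵ = 5.05 × 10⁵ nM = 505 μM.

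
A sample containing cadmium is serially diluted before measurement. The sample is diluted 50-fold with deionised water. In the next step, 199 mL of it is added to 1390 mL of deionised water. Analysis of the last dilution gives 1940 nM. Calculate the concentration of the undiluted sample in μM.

775 μM

Overall dilution factor = 50 × 7.985 = 399.
Original = 1940 nM × 399 = 7.75 × 10⁵ nM = 775 μM.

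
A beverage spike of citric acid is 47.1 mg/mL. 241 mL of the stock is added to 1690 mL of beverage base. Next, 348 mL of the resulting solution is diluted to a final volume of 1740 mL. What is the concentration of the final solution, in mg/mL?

1.18 mg/mL

Overall dilution factor = 8.012 × 5 = 40.1.
47.1 mg/mL / 40.1 = 1.18 mg/mL.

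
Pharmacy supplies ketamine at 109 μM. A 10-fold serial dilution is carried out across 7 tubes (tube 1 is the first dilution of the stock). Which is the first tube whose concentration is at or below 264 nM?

Tube n has concentration 109 μM / 10ⁿ.
Need 10ⁿ ≥ 109 μM / 264 nM = 413, so n ≥ 2.62.
First such tube: n = 3.

tube 3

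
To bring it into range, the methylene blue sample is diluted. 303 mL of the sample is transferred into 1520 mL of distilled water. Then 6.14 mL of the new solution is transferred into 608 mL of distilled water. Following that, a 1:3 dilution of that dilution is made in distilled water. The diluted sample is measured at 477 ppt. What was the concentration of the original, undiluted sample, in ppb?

Overall dilution factor = 6.017 × 100.0 × 3 = 1805.
Original = 477 ppt × 1805 = 8.61 × 10⁵ ppt = 861 ppb.

861 ppb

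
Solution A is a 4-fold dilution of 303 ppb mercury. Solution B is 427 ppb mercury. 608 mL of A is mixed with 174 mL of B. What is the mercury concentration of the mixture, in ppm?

C_A = 303 ppb / 4 = 75.8 ppb.
C_mix = (C_A·V_A + C_B·V_B)/(V_A + V_B) = (75.8×608 + 427×174) / 782.0 = 154 ppb = 0.154 ppm.

0.154 ppm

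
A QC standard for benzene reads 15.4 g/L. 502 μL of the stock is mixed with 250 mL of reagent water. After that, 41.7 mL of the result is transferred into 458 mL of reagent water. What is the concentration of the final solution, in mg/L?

Overall dilution factor = 499.0 × 11.98 = 5980.
15.4 g/L / 5980 = 2.58 × 10⁻³ g/L = 2.58 mg/L.

2.58 mg/L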